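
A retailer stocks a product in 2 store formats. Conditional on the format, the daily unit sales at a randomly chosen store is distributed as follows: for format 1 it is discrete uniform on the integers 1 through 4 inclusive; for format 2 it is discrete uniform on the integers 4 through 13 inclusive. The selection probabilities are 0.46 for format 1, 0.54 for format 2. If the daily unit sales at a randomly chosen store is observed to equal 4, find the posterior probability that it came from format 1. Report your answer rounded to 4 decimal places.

0.6805

Likelihoods P(X=4 | ·): 1: 0.25; 2: 0.1.
Posterior ∝ prior × likelihood. Numerator for 1: 0.46·0.25 = 0.115.
Normalizing constant: 0.46·0.25 + 0.54·0.1 = 0.169.
P(1 | observation) = 0.115 / 0.169 = 0.680473.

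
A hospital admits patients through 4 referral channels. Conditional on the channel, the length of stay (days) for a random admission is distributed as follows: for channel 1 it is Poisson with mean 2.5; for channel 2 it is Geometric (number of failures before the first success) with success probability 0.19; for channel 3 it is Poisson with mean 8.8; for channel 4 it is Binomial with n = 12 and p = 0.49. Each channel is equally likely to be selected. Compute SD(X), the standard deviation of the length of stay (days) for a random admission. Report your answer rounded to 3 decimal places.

Per component, 1: μ=2.5, E[X²]=8.75; 2: μ=4.26316, E[X²]=40.6122; 3: μ=8.8, E[X²]=86.24; 4: μ=5.88, E[X²]=37.5732.
E[X] = 0.25·2.5 + 0.25·4.26316 + 0.25·8.8 + 0.25·5.88 = 5.36079.
E[X²] = 0.25·8.75 + 0.25·40.6122 + 0.25·86.24 + 0.25·37.5732 = 43.2938.
Var(X) = E[X²] − (E[X])² = 43.2938 − 28.7381 = 14.5558.
SD(X) = √14.5558 = 3.8152.

3.815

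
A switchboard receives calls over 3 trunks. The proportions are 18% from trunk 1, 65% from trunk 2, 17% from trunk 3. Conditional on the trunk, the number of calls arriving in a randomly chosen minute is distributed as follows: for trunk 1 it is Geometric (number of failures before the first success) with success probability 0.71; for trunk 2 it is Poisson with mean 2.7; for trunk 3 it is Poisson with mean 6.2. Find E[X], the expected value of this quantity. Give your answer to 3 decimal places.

2.883

Component means — 1: 0.408451; 2: 2.7; 3: 6.2.
E[X] = 0.18·0.408451 + 0.65·2.7 + 0.17·6.2 = 2.88252.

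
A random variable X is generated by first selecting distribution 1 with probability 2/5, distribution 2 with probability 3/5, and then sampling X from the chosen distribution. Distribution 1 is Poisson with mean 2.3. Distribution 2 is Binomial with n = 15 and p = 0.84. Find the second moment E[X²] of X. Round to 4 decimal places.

For each component E[X²] = Var + (mean)², giving 1: 7.59; 2: 160.776.
Overall E[X²] = 0.4·7.59 + 0.6·160.776 = 99.5016.

99.5016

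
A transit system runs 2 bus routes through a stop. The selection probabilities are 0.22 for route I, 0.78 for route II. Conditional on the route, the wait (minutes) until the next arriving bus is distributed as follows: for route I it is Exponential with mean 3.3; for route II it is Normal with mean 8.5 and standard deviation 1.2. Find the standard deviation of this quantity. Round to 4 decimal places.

Per component, I: μ=3.3, E[X²]=21.78; II: μ=8.5, E[X²]=73.69.
E[X] = 0.22·3.3 + 0.78·8.5 = 7.356.
E[X²] = 0.22·21.78 + 0.78·73.69 = 62.2698.
Var(X) = E[X²] − (E[X])² = 62.2698 − 54.1107 = 8.15906.
SD(X) = √8.15906 = 2.85641.

2.8564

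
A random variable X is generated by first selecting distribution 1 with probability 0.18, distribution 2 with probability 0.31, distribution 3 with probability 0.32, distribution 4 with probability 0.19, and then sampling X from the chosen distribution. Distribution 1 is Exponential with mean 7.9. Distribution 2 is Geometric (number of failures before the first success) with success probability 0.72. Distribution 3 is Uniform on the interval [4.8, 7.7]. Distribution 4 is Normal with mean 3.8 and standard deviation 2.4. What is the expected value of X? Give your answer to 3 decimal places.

Component means — 1: 7.9; 2: 0.388889; 3: 6.25; 4: 3.8.
E[X] = 0.18·7.9 + 0.31·0.388889 + 0.32·6.25 + 0.19·3.8 = 4.26456.

4.265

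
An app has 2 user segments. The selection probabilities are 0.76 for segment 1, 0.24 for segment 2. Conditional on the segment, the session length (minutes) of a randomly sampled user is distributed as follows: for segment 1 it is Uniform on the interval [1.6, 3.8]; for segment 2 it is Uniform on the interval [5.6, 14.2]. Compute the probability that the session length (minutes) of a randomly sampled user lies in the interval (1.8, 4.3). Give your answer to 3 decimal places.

Conditional on each segment, P(1.8 < X < 4.3): 1: 0.909091; 2: 0.
By total probability, P(1.8 < X < 4.3) = 0.76·0.909091 + 0.24·0 = 0.690909.

0.691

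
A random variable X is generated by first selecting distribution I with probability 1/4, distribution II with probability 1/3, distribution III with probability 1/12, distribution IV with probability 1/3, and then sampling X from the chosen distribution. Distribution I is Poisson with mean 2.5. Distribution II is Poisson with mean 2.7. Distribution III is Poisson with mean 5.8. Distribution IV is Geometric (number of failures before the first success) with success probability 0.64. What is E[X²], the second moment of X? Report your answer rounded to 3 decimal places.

For each component E[X²] = Var + (mean)², giving I: 8.75; II: 9.99; III: 39.44; IV: 1.19531.
Overall E[X²] = 0.25·8.75 + 0.333333·9.99 + 0.0833333·39.44 + 0.333333·1.19531 = 9.2026.

9.203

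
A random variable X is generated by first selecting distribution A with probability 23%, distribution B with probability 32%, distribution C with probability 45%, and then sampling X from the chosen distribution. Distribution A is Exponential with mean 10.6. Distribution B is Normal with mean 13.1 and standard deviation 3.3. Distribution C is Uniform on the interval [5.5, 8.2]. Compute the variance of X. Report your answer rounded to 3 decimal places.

Per component, A: μ=10.6, E[X²]=224.72; B: μ=13.1, E[X²]=182.5; C: μ=6.85, E[X²]=47.53.
E[X] = 0.23·10.6 + 0.32·13.1 + 0.45·6.85 = 9.7125.
E[X²] = 0.23·224.72 + 0.32·182.5 + 0.45·47.53 = 131.474.
Var(X) = E[X²] − (E[X])² = 131.474 − 94.3327 = 37.1414.

37.141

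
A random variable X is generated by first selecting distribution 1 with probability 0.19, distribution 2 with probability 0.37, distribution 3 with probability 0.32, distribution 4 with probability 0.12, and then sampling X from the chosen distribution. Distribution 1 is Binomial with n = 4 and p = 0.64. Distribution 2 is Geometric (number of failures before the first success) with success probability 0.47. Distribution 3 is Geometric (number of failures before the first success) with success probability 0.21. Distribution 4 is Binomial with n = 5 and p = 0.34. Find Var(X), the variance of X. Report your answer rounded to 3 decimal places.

Per component, 1: μ=2.56, E[X²]=7.4752; 2: μ=1.12766, E[X²]=3.67089; 3: μ=3.7619, E[X²]=32.0658; 4: μ=1.7, E[X²]=4.012.
E[X] = 0.19·2.56 + 0.37·1.12766 + 0.32·3.7619 + 0.12·1.7 = 2.31144.
E[X²] = 0.19·7.4752 + 0.37·3.67089 + 0.32·32.0658 + 0.12·4.012 = 13.521.
Var(X) = E[X²] − (E[X])² = 13.521 − 5.34277 = 8.17823.

8.178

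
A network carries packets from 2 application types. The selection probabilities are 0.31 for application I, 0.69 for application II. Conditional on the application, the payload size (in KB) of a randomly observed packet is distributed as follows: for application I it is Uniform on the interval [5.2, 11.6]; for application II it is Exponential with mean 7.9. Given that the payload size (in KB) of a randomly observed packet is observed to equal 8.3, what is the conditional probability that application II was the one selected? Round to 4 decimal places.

Likelihoods f(8.3 | ·): I: 0.15625; II: 0.0442679.
Posterior ∝ prior × likelihood. Numerator for II: 0.69·0.0442679 = 0.0305448.
Normalizing constant: 0.31·0.15625 + 0.69·0.0442679 = 0.0789823.
P(II | observation) = 0.0305448 / 0.0789823 = 0.38673.

0.3867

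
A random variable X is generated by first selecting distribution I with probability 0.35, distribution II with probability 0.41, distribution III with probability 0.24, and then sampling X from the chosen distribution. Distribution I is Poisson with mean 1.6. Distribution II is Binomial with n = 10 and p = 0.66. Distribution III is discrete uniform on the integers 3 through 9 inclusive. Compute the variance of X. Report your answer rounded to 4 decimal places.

Per component, I: μ=1.6, E[X²]=4.16; II: μ=6.6, E[X²]=45.804; III: μ=6, E[X²]=40.
E[X] = 0.35·1.6 + 0.41·6.6 + 0.24·6 = 4.706.
E[X²] = 0.35·4.16 + 0.41·45.804 + 0.24·40 = 29.8356.
Var(X) = E[X²] − (E[X])² = 29.8356 − 22.1464 = 7.6892.

7.6892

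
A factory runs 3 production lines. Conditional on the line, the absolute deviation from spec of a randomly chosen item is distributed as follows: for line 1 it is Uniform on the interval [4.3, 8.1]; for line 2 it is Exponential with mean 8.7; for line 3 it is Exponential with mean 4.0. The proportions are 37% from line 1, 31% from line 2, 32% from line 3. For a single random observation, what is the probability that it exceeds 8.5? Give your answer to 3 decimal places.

0.155

Conditional on each line, P(X > 8.5): 1: 0; 2: 0.376434; 3: 0.119433.
By total probability, P(X > 8.5) = 0.37·0 + 0.31·0.376434 + 0.32·0.119433 = 0.154913.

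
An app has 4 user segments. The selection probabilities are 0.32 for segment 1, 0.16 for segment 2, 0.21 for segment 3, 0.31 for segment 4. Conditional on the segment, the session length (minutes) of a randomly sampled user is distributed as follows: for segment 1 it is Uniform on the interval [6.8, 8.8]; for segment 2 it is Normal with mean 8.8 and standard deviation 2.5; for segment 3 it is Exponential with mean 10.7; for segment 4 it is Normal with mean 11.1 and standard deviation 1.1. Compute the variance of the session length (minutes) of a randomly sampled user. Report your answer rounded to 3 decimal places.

27.615

Per component, 1: μ=7.8, E[X²]=61.1733; 2: μ=8.8, E[X²]=83.69; 3: μ=10.7, E[X²]=228.98; 4: μ=11.1, E[X²]=124.42.
E[X] = 0.32·7.8 + 0.16·8.8 + 0.21·10.7 + 0.31·11.1 = 9.592.
E[X²] = 0.32·61.1733 + 0.16·83.69 + 0.21·228.98 + 0.31·124.42 = 119.622.
Var(X) = E[X²] − (E[X])² = 119.622 − 92.0065 = 27.6154.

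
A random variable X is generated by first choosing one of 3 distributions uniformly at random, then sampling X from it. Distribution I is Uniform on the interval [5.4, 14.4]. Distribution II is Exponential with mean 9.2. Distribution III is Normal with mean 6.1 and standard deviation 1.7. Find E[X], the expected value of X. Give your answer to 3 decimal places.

Component means — I: 9.9; II: 9.2; III: 6.1.
E[X] = 0.333333·9.9 + 0.333333·9.2 + 0.333333·6.1 = 8.4.

8.400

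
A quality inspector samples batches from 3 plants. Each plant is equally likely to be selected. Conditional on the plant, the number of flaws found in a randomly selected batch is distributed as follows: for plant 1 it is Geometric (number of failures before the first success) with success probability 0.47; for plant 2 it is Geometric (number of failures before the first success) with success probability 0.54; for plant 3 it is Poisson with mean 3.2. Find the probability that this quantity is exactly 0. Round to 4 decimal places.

0.3503

Conditional on each plant, P(X = 0): 1: 0.47; 2: 0.54; 3: 0.0407622.
By total probability, P(X = 0) = 0.333333·0.47 + 0.333333·0.54 + 0.333333·0.0407622 = 0.350254.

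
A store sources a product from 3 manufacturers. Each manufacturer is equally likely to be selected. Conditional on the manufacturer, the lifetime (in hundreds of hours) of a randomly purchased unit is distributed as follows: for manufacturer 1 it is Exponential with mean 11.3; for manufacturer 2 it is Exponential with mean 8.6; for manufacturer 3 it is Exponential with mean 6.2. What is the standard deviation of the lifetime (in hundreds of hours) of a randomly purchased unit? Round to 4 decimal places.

9.1853

Per component, 1: μ=11.3, E[X²]=255.38; 2: μ=8.6, E[X²]=147.92; 3: μ=6.2, E[X²]=76.88.
E[X] = 0.333333·11.3 + 0.333333·8.6 + 0.333333·6.2 = 8.7.
E[X²] = 0.333333·255.38 + 0.333333·147.92 + 0.333333·76.88 = 160.06.
Var(X) = E[X²] − (E[X])² = 160.06 − 75.69 = 84.37.
SD(X) = √84.37 = 9.18531.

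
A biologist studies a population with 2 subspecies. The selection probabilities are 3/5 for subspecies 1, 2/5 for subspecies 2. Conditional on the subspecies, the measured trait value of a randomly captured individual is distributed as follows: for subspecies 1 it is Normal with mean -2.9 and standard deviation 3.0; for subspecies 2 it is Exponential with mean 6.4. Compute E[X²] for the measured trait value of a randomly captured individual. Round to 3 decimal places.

43.214

For each component E[X²] = Var + (mean)², giving 1: 17.41; 2: 81.92.
Overall E[X²] = 0.6·17.41 + 0.4·81.92 = 43.214.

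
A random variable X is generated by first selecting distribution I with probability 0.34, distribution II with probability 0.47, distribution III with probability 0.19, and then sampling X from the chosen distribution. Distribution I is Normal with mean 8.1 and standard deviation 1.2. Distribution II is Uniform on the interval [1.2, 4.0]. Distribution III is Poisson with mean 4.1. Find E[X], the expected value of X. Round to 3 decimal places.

4.755

Component means — I: 8.1; II: 2.6; III: 4.1.
E[X] = 0.34·8.1 + 0.47·2.6 + 0.19·4.1 = 4.755.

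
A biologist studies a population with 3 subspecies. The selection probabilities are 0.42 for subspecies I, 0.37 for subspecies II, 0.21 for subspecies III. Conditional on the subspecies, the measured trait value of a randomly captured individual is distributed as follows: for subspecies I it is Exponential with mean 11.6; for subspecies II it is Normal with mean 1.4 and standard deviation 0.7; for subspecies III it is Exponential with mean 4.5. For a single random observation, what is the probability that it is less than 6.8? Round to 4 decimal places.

0.7200

Conditional on each subspecies, P(X < 6.8): I: 0.443566; II: 1; III: 0.779335.
By total probability, P(X < 6.8) = 0.42·0.443566 + 0.37·1 + 0.21·0.779335 = 0.719958.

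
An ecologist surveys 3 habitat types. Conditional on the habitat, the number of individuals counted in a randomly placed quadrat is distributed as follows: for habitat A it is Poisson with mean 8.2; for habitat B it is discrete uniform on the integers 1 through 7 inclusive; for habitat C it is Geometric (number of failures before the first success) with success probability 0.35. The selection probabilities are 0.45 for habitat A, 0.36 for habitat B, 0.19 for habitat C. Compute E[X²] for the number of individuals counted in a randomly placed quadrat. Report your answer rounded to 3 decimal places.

For each component E[X²] = Var + (mean)², giving A: 75.44; B: 20; C: 8.7551.
Overall E[X²] = 0.45·75.44 + 0.36·20 + 0.19·8.7551 = 42.8115.

42.811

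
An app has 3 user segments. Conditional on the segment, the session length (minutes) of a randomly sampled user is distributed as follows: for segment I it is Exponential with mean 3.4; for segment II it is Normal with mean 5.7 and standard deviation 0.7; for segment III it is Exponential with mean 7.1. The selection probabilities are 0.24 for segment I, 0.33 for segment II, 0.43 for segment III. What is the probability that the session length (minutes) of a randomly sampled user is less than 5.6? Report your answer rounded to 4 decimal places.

Conditional on each segment, P(X < 5.6): I: 0.807384; II: 0.443202; III: 0.54558.
By total probability, P(X < 5.6) = 0.24·0.807384 + 0.33·0.443202 + 0.43·0.54558 = 0.574628.

0.5746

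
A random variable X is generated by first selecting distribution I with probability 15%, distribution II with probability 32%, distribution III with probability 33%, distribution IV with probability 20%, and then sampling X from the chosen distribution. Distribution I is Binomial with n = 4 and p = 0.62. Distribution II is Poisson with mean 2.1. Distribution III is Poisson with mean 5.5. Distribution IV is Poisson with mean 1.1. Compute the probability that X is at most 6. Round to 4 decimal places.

0.8945

Conditional on each component, P(X ≤ 6): I: 1; II: 0.994138; III: 0.686036; IV: 0.999851.
By total probability, P(X ≤ 6) = 0.15·1 + 0.32·0.994138 + 0.33·0.686036 + 0.2·0.999851 = 0.894486.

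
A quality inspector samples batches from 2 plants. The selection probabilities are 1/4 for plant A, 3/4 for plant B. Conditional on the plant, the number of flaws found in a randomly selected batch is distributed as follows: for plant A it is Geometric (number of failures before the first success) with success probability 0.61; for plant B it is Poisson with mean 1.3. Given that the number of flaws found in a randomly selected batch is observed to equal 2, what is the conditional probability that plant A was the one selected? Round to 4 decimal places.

0.1184

Likelihoods P(X=2 | ·): A: 0.092781; B: 0.230289.
Posterior ∝ prior × likelihood. Numerator for A: 0.25·0.092781 = 0.0231953.
Normalizing constant: 0.25·0.092781 + 0.75·0.230289 = 0.195912.
P(A | observation) = 0.0231953 / 0.195912 = 0.118396.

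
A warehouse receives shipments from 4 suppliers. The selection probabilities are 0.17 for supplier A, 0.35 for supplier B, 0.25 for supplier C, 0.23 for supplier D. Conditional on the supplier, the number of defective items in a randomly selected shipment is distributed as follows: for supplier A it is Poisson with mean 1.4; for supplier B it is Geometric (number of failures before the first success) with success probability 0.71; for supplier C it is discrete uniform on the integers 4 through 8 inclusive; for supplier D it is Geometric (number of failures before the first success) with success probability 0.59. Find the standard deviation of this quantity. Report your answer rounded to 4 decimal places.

Per component, A: μ=1.4, E[X²]=3.36; B: μ=0.408451, E[X²]=0.742115; C: μ=6, E[X²]=38; D: μ=0.694915, E[X²]=1.66073.
E[X] = 0.17·1.4 + 0.35·0.408451 + 0.25·6 + 0.23·0.694915 = 2.04079.
E[X²] = 0.17·3.36 + 0.35·0.742115 + 0.25·38 + 0.23·1.66073 = 10.7129.
Var(X) = E[X²] − (E[X])² = 10.7129 − 4.16482 = 6.54809.
SD(X) = √6.54809 = 2.55892.

2.5589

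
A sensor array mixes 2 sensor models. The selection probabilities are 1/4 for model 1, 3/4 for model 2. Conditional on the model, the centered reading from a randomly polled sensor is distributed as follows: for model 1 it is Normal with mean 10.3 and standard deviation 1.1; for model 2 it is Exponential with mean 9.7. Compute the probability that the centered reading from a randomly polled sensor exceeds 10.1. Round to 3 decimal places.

Conditional on each model, P(X > 10.1): 1: 0.572137; 2: 0.353018.
By total probability, P(X > 10.1) = 0.25·0.572137 + 0.75·0.353018 = 0.407798.

0.408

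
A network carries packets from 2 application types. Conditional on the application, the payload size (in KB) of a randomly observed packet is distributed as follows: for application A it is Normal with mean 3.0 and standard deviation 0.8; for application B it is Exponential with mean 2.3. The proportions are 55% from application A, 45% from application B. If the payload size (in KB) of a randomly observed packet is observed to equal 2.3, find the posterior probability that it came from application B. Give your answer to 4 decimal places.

0.2779

Likelihoods f(2.3 | ·): A: 0.340069; B: 0.159948.
Posterior ∝ prior × likelihood. Numerator for B: 0.45·0.159948 = 0.0719764.
Normalizing constant: 0.55·0.340069 + 0.45·0.159948 = 0.259014.
P(B | observation) = 0.0719764 / 0.259014 = 0.277886.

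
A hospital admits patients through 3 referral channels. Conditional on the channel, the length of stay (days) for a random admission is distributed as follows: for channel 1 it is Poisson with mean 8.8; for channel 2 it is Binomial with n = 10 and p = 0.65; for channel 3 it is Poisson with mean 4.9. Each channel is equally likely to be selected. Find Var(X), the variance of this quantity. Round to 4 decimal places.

7.8872

Per component, 1: μ=8.8, E[X²]=86.24; 2: μ=6.5, E[X²]=44.525; 3: μ=4.9, E[X²]=28.91.
E[X] = 0.333333·8.8 + 0.333333·6.5 + 0.333333·4.9 = 6.73333.
E[X²] = 0.333333·86.24 + 0.333333·44.525 + 0.333333·28.91 = 53.225.
Var(X) = E[X²] − (E[X])² = 53.225 − 45.3378 = 7.88722.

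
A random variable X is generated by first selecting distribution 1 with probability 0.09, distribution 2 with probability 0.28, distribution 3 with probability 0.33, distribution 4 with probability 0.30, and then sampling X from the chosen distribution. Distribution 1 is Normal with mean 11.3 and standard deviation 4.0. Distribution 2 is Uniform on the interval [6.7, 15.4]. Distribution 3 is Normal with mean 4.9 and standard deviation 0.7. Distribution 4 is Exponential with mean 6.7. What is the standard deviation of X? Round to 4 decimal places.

Per component, 1: μ=11.3, E[X²]=143.69; 2: μ=11.05, E[X²]=128.41; 3: μ=4.9, E[X²]=24.5; 4: μ=6.7, E[X²]=89.78.
E[X] = 0.09·11.3 + 0.28·11.05 + 0.33·4.9 + 0.3·6.7 = 7.738.
E[X²] = 0.09·143.69 + 0.28·128.41 + 0.33·24.5 + 0.3·89.78 = 83.9059.
Var(X) = E[X²] − (E[X])² = 83.9059 − 59.8766 = 24.0293.
SD(X) = √24.0293 = 4.90196.

4.9020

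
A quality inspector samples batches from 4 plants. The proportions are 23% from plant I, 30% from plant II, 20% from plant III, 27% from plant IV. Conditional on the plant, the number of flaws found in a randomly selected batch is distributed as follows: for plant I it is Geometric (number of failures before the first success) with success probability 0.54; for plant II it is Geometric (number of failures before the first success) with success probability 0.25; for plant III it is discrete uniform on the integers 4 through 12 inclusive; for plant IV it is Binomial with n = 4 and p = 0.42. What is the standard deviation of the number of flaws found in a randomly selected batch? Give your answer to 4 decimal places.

3.4740

Per component, I: μ=0.851852, E[X²]=2.30316; II: μ=3, E[X²]=21; III: μ=8, E[X²]=70.6667; IV: μ=1.68, E[X²]=3.7968.
E[X] = 0.23·0.851852 + 0.3·3 + 0.2·8 + 0.27·1.68 = 3.14953.
E[X²] = 0.23·2.30316 + 0.3·21 + 0.2·70.6667 + 0.27·3.7968 = 21.9882.
Var(X) = E[X²] − (E[X])² = 21.9882 − 9.91951 = 12.0687.
SD(X) = √12.0687 = 3.474.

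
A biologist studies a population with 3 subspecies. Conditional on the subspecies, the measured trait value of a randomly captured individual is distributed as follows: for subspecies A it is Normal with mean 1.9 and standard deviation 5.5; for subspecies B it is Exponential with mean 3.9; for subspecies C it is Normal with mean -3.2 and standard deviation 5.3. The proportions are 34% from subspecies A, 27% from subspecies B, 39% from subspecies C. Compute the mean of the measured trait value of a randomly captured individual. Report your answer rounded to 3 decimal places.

0.451

Component means — A: 1.9; B: 3.9; C: -3.2.
E[X] = 0.34·1.9 + 0.27·3.9 + 0.39·-3.2 = 0.451.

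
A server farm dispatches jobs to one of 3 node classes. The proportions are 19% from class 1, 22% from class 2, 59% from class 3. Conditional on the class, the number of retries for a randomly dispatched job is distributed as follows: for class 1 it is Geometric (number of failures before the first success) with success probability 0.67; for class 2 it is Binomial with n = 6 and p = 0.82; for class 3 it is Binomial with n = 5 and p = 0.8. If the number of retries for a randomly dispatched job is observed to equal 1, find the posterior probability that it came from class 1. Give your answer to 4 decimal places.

0.9134

Likelihoods P(X=1 | ·): 1: 0.2211; 2: 0.000929667; 3: 0.0064.
Posterior ∝ prior × likelihood. Numerator for 1: 0.19·0.2211 = 0.042009.
Normalizing constant: 0.19·0.2211 + 0.22·0.000929667 + 0.59·0.0064 = 0.0459895.
P(1 | observation) = 0.042009 / 0.0459895 = 0.913447.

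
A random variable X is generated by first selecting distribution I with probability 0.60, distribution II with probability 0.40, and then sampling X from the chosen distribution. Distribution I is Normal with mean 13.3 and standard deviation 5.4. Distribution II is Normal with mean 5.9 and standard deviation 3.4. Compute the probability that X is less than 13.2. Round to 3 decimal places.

Conditional on each component, P(X < 13.2): I: 0.492613; II: 0.984106.
By total probability, P(X < 13.2) = 0.6·0.492613 + 0.4·0.984106 = 0.68921.

0.689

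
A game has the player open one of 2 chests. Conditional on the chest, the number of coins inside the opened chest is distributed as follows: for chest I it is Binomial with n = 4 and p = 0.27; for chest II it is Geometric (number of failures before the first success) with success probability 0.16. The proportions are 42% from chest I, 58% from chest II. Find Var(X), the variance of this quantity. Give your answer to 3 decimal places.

23.598

Per component, I: μ=1.08, E[X²]=1.9548; II: μ=5.25, E[X²]=60.375.
E[X] = 0.42·1.08 + 0.58·5.25 = 3.4986.
E[X²] = 0.42·1.9548 + 0.58·60.375 = 35.8385.
Var(X) = E[X²] − (E[X])² = 35.8385 − 12.2402 = 23.5983.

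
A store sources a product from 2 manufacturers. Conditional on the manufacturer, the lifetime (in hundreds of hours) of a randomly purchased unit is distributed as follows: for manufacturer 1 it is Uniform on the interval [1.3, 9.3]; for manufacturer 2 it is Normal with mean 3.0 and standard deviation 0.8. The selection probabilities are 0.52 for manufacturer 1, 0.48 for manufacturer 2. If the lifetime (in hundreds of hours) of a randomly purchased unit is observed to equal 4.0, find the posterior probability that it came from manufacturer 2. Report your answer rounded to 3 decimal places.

0.628

Likelihoods f(4.0 | ·): 1: 0.125; 2: 0.228311.
Posterior ∝ prior × likelihood. Numerator for 2: 0.48·0.228311 = 0.109589.
Normalizing constant: 0.52·0.125 + 0.48·0.228311 = 0.174589.
P(2 | observation) = 0.109589 / 0.174589 = 0.627698.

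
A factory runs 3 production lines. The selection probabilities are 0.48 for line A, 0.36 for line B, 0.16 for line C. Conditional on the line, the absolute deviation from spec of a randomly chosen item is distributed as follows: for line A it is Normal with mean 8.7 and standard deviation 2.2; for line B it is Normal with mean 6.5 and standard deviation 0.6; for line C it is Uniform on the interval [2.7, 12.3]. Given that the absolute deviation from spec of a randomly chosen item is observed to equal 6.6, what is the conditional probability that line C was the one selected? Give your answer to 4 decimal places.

0.0541

Likelihoods f(6.6 | ·): A: 0.114983; B: 0.655733; C: 0.104167.
Posterior ∝ prior × likelihood. Numerator for C: 0.16·0.104167 = 0.0166667.
Normalizing constant: 0.48·0.114983 + 0.36·0.655733 + 0.16·0.104167 = 0.307922.
P(C | observation) = 0.0166667 / 0.307922 = 0.0541262.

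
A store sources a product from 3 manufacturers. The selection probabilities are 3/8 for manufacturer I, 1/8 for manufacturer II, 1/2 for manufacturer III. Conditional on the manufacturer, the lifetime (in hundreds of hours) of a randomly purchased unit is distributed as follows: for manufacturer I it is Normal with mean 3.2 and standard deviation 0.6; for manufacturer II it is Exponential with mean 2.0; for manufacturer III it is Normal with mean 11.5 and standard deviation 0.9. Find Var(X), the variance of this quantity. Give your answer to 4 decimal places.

Per component, I: μ=3.2, E[X²]=10.6; II: μ=2, E[X²]=8; III: μ=11.5, E[X²]=133.06.
E[X] = 0.375·3.2 + 0.125·2 + 0.5·11.5 = 7.2.
E[X²] = 0.375·10.6 + 0.125·8 + 0.5·133.06 = 71.505.
Var(X) = E[X²] − (E[X])² = 71.505 − 51.84 = 19.665.

19.6650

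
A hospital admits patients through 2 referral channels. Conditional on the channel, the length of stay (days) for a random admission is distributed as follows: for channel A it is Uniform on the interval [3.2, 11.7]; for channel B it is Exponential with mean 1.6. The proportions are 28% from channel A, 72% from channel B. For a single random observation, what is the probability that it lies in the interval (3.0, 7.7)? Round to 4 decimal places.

Conditional on each channel, P(3.0 < X < 7.7): A: 0.529412; B: 0.145227.
By total probability, P(3.0 < X < 7.7) = 0.28·0.529412 + 0.72·0.145227 = 0.252799.

0.2528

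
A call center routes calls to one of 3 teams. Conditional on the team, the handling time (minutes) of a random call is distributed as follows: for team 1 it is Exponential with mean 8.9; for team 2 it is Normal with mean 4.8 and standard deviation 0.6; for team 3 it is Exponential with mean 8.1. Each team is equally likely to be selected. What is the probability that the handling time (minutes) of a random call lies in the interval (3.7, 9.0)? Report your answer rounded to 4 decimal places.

0.5223

Conditional on each team, P(3.7 < X < 9.0): 1: 0.296089; 2: 0.966623; 3: 0.30412.
By total probability, P(3.7 < X < 9.0) = 0.333333·0.296089 + 0.333333·0.966623 + 0.333333·0.30412 = 0.522278.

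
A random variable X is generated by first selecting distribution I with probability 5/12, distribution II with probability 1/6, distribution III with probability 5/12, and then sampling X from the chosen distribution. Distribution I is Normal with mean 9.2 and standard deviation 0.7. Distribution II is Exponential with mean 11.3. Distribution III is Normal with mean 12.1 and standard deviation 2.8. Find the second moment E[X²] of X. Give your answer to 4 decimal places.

For each component E[X²] = Var + (mean)², giving I: 85.13; II: 255.38; III: 154.25.
Overall E[X²] = 0.416667·85.13 + 0.166667·255.38 + 0.416667·154.25 = 142.305.

142.3050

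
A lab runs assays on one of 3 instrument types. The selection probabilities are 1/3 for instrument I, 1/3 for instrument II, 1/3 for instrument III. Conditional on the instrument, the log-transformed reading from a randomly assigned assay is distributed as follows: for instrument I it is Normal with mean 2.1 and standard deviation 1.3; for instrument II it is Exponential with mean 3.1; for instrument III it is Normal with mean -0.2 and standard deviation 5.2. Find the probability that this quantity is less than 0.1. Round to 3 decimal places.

0.206

Conditional on each instrument, P(X < 0.1): I: 0.0619679; II: 0.0317433; III: 0.523003.
By total probability, P(X < 0.1) = 0.333333·0.0619679 + 0.333333·0.0317433 + 0.333333·0.523003 = 0.205571.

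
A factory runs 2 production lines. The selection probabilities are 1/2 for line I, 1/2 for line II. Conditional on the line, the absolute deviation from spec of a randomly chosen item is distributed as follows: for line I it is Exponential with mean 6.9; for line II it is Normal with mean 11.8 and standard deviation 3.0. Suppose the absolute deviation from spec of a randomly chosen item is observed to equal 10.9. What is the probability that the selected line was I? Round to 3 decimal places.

Likelihoods f(10.9 | ·): I: 0.0298601; II: 0.127129.
Posterior ∝ prior × likelihood. Numerator for I: 0.5·0.0298601 = 0.0149301.
Normalizing constant: 0.5·0.0298601 + 0.5·0.127129 = 0.0784947.
P(I | observation) = 0.0149301 / 0.0784947 = 0.190205.

0.190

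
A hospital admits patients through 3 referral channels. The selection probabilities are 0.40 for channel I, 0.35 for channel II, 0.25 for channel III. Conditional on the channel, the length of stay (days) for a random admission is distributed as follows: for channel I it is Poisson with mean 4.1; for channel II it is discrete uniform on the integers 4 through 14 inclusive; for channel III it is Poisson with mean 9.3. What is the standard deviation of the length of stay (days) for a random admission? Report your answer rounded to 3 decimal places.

Per component, I: μ=4.1, E[X²]=20.91; II: μ=9, E[X²]=91; III: μ=9.3, E[X²]=95.79.
E[X] = 0.4·4.1 + 0.35·9 + 0.25·9.3 = 7.115.
E[X²] = 0.4·20.91 + 0.35·91 + 0.25·95.79 = 64.1615.
Var(X) = E[X²] − (E[X])² = 64.1615 − 50.6232 = 13.5383.
SD(X) = √13.5383 = 3.67944.

3.679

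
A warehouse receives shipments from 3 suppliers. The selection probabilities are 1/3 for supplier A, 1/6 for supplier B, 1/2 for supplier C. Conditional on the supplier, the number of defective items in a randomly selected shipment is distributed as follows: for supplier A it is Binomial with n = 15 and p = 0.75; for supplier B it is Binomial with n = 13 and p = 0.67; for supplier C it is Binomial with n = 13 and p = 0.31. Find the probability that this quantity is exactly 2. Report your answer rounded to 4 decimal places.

Conditional on each supplier, P(X = 2): A: 8.801e-07; B: 0.000176969; C: 0.12652.
By total probability, P(X = 2) = 0.333333·8.801e-07 + 0.166667·0.000176969 + 0.5·0.12652 = 0.0632896.

0.0633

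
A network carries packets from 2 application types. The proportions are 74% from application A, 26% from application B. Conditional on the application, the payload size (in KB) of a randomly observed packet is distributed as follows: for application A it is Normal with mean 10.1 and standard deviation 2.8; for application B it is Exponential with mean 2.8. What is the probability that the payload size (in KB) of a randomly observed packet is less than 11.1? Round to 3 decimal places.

Conditional on each application, P(X < 11.1): A: 0.639508; B: 0.981018.
By total probability, P(X < 11.1) = 0.74·0.639508 + 0.26·0.981018 = 0.7283.

0.728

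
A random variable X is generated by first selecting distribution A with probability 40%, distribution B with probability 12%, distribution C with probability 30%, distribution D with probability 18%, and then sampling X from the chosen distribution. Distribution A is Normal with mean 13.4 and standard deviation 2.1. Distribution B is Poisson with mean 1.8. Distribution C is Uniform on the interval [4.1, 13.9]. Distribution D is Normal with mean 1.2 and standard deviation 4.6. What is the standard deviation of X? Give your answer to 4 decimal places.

5.7313

Per component, A: μ=13.4, E[X²]=183.97; B: μ=1.8, E[X²]=5.04; C: μ=9, E[X²]=89.0033; D: μ=1.2, E[X²]=22.6.
E[X] = 0.4·13.4 + 0.12·1.8 + 0.3·9 + 0.18·1.2 = 8.492.
E[X²] = 0.4·183.97 + 0.12·5.04 + 0.3·89.0033 + 0.18·22.6 = 104.962.
Var(X) = E[X²] − (E[X])² = 104.962 − 72.1141 = 32.8477.
SD(X) = √32.8477 = 5.73129.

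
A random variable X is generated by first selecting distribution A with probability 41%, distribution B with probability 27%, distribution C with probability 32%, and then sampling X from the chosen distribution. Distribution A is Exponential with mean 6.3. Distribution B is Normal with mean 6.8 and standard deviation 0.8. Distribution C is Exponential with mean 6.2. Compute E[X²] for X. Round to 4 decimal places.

For each component E[X²] = Var + (mean)², giving A: 79.38; B: 46.88; C: 76.88.
Overall E[X²] = 0.41·79.38 + 0.27·46.88 + 0.32·76.88 = 69.805.

69.8050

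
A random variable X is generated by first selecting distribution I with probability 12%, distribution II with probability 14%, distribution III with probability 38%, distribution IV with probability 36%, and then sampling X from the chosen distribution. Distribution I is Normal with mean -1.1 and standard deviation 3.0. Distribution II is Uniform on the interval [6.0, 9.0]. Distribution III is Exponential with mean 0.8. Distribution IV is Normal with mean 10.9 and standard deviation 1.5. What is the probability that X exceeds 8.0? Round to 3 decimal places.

Conditional on each component, P(X > 8.0): I: 0.00120934; II: 0.333333; III: 4.53999e-05; IV: 0.973402.
By total probability, P(X > 8.0) = 0.12·0.00120934 + 0.14·0.333333 + 0.38·4.53999e-05 + 0.36·0.973402 = 0.397254.

0.397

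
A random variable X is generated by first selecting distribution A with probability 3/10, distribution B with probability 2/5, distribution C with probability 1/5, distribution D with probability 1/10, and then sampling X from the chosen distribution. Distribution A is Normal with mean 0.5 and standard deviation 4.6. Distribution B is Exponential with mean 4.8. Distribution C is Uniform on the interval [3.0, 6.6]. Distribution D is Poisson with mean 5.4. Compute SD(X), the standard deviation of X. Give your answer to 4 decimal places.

Per component, A: μ=0.5, E[X²]=21.41; B: μ=4.8, E[X²]=46.08; C: μ=4.8, E[X²]=24.12; D: μ=5.4, E[X²]=34.56.
E[X] = 0.3·0.5 + 0.4·4.8 + 0.2·4.8 + 0.1·5.4 = 3.57.
E[X²] = 0.3·21.41 + 0.4·46.08 + 0.2·24.12 + 0.1·34.56 = 33.135.
Var(X) = E[X²] − (E[X])² = 33.135 − 12.7449 = 20.3901.
SD(X) = √20.3901 = 4.51554.

4.5155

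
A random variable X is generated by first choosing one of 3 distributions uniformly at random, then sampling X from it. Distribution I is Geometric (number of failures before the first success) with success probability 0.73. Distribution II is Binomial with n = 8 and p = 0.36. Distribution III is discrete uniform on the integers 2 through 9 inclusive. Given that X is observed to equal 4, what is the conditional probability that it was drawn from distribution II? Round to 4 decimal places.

0.6048

Likelihoods P(X=4 | ·): I: 0.00387952; II: 0.197255; III: 0.125.
Posterior ∝ prior × likelihood. Numerator for II: 0.333333·0.197255 = 0.0657517.
Normalizing constant: 0.333333·0.00387952 + 0.333333·0.197255 + 0.333333·0.125 = 0.108711.
P(II | observation) = 0.0657517 / 0.108711 = 0.604827.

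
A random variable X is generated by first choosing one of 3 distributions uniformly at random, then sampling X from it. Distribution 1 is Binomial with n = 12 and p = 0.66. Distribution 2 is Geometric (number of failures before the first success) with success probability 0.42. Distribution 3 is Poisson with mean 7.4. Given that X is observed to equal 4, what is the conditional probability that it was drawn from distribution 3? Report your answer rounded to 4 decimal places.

Likelihoods P(X=4 | ·): 1: 0.0167731; 2: 0.0475293; 3: 0.0763724.
Posterior ∝ prior × likelihood. Numerator for 3: 0.333333·0.0763724 = 0.0254575.
Normalizing constant: 0.333333·0.0167731 + 0.333333·0.0475293 + 0.333333·0.0763724 = 0.0468916.
P(3 | observation) = 0.0254575 / 0.0468916 = 0.542901.

0.5429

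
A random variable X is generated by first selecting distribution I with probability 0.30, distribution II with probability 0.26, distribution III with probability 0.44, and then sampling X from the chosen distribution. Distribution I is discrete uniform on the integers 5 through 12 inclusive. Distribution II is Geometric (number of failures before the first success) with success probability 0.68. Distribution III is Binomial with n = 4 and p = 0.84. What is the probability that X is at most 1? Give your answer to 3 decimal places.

Conditional on each component, P(X ≤ 1): I: 0; II: 0.8976; III: 0.0144179.
By total probability, P(X ≤ 1) = 0.3·0 + 0.26·0.8976 + 0.44·0.0144179 = 0.23972.

0.240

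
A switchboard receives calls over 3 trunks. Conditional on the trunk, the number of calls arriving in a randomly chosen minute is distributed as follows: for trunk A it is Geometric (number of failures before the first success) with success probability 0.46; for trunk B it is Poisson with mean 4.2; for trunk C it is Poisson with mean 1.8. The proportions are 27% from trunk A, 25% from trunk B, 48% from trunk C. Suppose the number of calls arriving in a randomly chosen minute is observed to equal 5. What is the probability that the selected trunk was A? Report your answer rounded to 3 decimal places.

Likelihoods P(X=5 | ·): A: 0.0211216; B: 0.163316; C: 0.0260286.
Posterior ∝ prior × likelihood. Numerator for A: 0.27·0.0211216 = 0.00570283.
Normalizing constant: 0.27·0.0211216 + 0.25·0.163316 + 0.48·0.0260286 = 0.0590255.
P(A | observation) = 0.00570283 / 0.0590255 = 0.0966163.

0.097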